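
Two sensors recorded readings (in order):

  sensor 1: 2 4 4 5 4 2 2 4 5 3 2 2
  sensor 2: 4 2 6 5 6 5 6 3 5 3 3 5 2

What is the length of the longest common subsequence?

Match 2 [1,2], then 5 [4,6], then 5 [9,9], then 3 [10,11], then 2 [12,13] — 5 values in the same relative order in both. The LCS DP gives dp[12][13] = 5, so this is optimal.

5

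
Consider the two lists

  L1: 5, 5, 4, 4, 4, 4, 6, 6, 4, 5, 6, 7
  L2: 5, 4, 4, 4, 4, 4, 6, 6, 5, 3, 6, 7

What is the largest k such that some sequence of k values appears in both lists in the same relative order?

10

Let dp[i][j] be the LCS length of the first i values of L1 and the first j values of L2. dp[i][j] = dp[i-1][j-1]+1 when the i-th and j-th values match, else max(dp[i-1][j], dp[i][j-1]).
    ·  5  4  4  4  4  4  6  6  5  3  6  7
 ·  0  0  0  0  0  0  0  0  0  0  0  0  0
 5  0  1  1  1  1  1  1  1  1  1  1  1  1
 5  0  1  1  1  1  1  1  1  1  2  2  2  2
 4  0  1  2  2  2  2  2  2  2  2  2  2  2
 4  0  1  2  3  3  3  3  3  3  3  3  3  3
 4  0  1  2  3  4  4  4  4  4  4  4  4  4
 4  0  1  2  3  4  5  5  5  5  5  5  5  5
 6  0  1  2  3  4  5  5  6  6  6  6  6  6
 6  0  1  2  3  4  5  5  6  7  7  7  7  7
 4  0  1  2  3  4  5  6  6  7  7  7  7  7
 5  0  1  2  3  4  5  6  6  7  8  8  8  8
 6  0  1  2  3  4  5  6  7  7  8  8  9  9
 7  0  1  2  3  4  5  6  7  7  8  8  9 10
dp[12][12] = 10. One LCS (by backtracking along matches): 5, 4, 4, 4, 4, 6, 6, 5, 6, 7.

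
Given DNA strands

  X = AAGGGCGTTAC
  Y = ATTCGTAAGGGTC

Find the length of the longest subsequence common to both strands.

7

Pick A (X #1, Y #7), A (X #2, Y #8), G (X #4, Y #9), G (X #5, Y #10), G (X #7, Y #11), T (X #9, Y #12), C (X #11, Y #13); all 7 bases appear in both, in order. dp[11][13] = 7 confirms this is the maximum.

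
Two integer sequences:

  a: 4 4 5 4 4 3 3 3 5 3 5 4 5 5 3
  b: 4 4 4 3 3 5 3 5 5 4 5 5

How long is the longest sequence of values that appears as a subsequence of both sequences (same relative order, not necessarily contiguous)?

11

Pick 4 [2,1] → 4 [4,2] → 4 [5,3] → 3 [6,4] → 3 [7,5] → 3 [8,7] → 5 [9,8] → 5 [11,9] → 4 [12,10] → 5 [13,11] → 5 [14,12]; all 11 values appear in both, in order. The LCS DP gives dp[15][12] = 11, so this is optimal.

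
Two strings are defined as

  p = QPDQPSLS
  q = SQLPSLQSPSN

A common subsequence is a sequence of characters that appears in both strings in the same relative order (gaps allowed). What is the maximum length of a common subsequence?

5

Let dp[i][j] be the LCS length of the first i characters of p and the first j characters of q. dp[i][j] = dp[i-1][j-1]+1 when the i-th and j-th characters match, else max(dp[i-1][j], dp[i][j-1]).
    ·  S  Q  L  P  S  L  Q  S  P  S  N
 ·  0  0  0  0  0  0  0  0  0  0  0  0
 Q  0  0  1  1  1  1  1  1  1  1  1  1
 P  0  0  1  1  2  2  2  2  2  2  2  2
 D  0  0  1  1  2  2  2  2  2  2  2  2
 Q  0  0  1  1  2  2  2  3  3  3  3  3
 P  0  0  1  1  2  2  2  3  3  4  4  4
 S  0  1  1  1  2  3  3  3  4  4  5  5
 L  0  1  1  2  2  3  4  4  4  4  5  5
 S  0  1  1  2  2  3  4  4  5  5  5  5
dp[8][11] = 5. One LCS (by backtracking along matches): QPQPS.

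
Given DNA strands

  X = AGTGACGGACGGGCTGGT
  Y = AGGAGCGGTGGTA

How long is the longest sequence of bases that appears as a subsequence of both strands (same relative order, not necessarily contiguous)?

12

Pick A (X #1, Y #1); then G (X #2, Y #2); then G (X #4, Y #3); then A (X #5, Y #4); then G (X #8, Y #5); then C (X #10, Y #6); then G (X #12, Y #7); then G (X #13, Y #8); then T (X #15, Y #9); then G (X #16, Y #10); then G (X #17, Y #11); then T (X #18, Y #12); all 12 bases appear in both, in order. Since dp[18][13] = 12, nothing longer is possible.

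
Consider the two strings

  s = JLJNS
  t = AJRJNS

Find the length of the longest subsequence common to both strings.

4

Let dp[i][j] be the LCS length of the first i characters of s and the first j characters of t. dp[i][j] = dp[i-1][j-1]+1 when the i-th and j-th characters match, else max(dp[i-1][j], dp[i][j-1]).
    ·  A  J  R  J  N  S
 ·  0  0  0  0  0  0  0
 J  0  0  1  1  1  1  1
 L  0  0  1  1  1  1  1
 J  0  0  1  1  2  2  2
 N  0  0  1  1  2  3  3
 S  0  0  1  1  2  3  4
dp[5][6] = 4. One LCS (by backtracking along matches): JJNS.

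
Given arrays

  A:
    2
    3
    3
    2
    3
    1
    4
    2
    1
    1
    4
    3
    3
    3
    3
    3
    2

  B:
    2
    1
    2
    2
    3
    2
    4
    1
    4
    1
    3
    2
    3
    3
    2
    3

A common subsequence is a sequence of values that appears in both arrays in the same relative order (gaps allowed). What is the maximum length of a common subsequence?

One common subsequence of length 10: 2 at A[1]=B[4]; then 3 at A[3]=B[5]; then 2 at A[4]=B[6]; then 1 at A[6]=B[8]; then 4 at A[7]=B[9]; then 1 at A[10]=B[10]; then 3 at A[12]=B[11]; then 3 at A[13]=B[13]; then 3 at A[14]=B[14]; then 3 at A[16]=B[16]. dp[17][16] = 10 confirms this is the maximum.

10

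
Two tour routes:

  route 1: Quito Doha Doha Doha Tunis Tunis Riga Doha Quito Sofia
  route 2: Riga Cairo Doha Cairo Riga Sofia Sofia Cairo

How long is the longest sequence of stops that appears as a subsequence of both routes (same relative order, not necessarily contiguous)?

Match Doha [2,3]; then Riga [7,5]; then Sofia [10,7] — 3 stops in the same relative order in both. The LCS DP gives dp[10][8] = 3, so this is optimal.

3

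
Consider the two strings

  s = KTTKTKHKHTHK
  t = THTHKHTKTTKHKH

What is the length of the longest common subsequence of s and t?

Taking K (s #1, t #5), T (s #2, t #7), T (s #3, t #9), T (s #5, t #10), K (s #6, t #11), H (s #7, t #12), K (s #8, t #13), H (s #11, t #14) gives a common subsequence of length 8. Since dp[12][14] = 8, nothing longer is possible.

8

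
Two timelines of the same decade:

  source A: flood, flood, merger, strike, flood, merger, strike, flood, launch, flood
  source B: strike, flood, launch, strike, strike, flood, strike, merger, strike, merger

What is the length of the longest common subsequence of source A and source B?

5

Match flood (source A #1, source B #2), flood (source A #2, source B #6), merger (source A #3, source B #8), strike (source A #4, source B #9), merger (source A #6, source B #10) — 5 events in the same relative order in both. Since dp[10][10] = 5, nothing longer is possible.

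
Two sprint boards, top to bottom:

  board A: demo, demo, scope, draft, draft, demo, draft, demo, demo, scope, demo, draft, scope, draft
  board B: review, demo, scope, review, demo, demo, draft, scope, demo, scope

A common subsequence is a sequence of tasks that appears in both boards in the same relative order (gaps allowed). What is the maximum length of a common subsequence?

7

Taking demo (board A #1, board B #2), demo (board A #2, board B #5), demo (board A #6, board B #6), draft (board A #7, board B #7), scope (board A #10, board B #8), demo (board A #11, board B #9), scope (board A #13, board B #10) gives a common subsequence of length 7. dp[14][10] = 7 confirms this is the maximum.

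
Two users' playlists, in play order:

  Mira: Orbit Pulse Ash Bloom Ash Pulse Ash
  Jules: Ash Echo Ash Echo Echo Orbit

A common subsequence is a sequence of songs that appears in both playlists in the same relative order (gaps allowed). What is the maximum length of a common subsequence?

Taking Ash [3,1], Ash [5,3] gives a common subsequence of length 2. dp[7][6] = 2 confirms this is the maximum.

2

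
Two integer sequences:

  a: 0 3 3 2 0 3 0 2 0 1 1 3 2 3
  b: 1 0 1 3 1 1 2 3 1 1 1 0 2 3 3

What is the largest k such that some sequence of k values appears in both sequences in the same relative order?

8

One common subsequence of length 8: 0 (a #1, b #2); then 3 (a #2, b #4); then 2 (a #4, b #7); then 3 (a #6, b #8); then 0 (a #7, b #12); then 2 (a #8, b #13); then 3 (a #12, b #14); then 3 (a #14, b #15). dp[14][15] = 8 confirms this is the maximum.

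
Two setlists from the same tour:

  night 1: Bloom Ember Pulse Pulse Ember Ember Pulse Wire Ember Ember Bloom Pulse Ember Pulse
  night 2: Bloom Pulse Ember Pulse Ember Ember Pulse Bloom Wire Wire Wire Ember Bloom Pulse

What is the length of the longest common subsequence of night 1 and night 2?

Taking Bloom (night 1 #1, night 2 #1), Ember (night 1 #2, night 2 #3), Pulse (night 1 #4, night 2 #4), Ember (night 1 #5, night 2 #5), Ember (night 1 #6, night 2 #6), Pulse (night 1 #7, night 2 #7), Wire (night 1 #8, night 2 #11), Ember (night 1 #10, night 2 #12), Bloom (night 1 #11, night 2 #13), Pulse (night 1 #14, night 2 #14) gives a common subsequence of length 10. dp[14][14] = 10 confirms this is the maximum.

10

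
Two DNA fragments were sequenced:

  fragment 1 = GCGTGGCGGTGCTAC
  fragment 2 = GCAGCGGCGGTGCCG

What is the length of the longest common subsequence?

12

Match G [1,1] → C [2,2] → G [3,4] → G [5,6] → G [6,7] → C [7,8] → G [8,9] → G [9,10] → T [10,11] → G [11,12] → C [12,13] → C [15,14] — 12 bases in the same relative order in both. dp[15][15] = 12 confirms this is the maximum.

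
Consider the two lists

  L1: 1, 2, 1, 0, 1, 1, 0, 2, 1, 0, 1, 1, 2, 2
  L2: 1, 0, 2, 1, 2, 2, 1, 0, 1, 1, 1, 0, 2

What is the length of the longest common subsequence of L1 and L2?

9

Match 1 at L1[1]=L2[4]; then 2 at L1[2]=L2[6]; then 1 at L1[3]=L2[7]; then 0 at L1[4]=L2[8]; then 1 at L1[5]=L2[9]; then 1 at L1[6]=L2[10]; then 1 at L1[9]=L2[11]; then 0 at L1[10]=L2[12]; then 2 at L1[14]=L2[13] — 9 values in the same relative order in both. Since dp[14][13] = 9, nothing longer is possible.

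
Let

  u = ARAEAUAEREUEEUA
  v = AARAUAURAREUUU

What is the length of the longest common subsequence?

10

One common subsequence of length 10: A [1,2], R [2,3], A [3,4], A [5,6], U [6,7], A [7,9], R [9,10], E [10,11], U [11,13], U [14,14], and the DP table's final entry dp[15][14] is also 10, so no common subsequence is longer.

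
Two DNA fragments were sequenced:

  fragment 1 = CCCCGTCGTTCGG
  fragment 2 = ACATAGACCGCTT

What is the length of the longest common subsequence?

Match C (fragment 1 #1, fragment 2 #2) → C (fragment 1 #3, fragment 2 #8) → C (fragment 1 #4, fragment 2 #9) → G (fragment 1 #5, fragment 2 #10) → C (fragment 1 #7, fragment 2 #11) → T (fragment 1 #9, fragment 2 #12) → T (fragment 1 #10, fragment 2 #13) — 7 bases in the same relative order in both. dp[13][13] = 7 confirms this is the maximum.

7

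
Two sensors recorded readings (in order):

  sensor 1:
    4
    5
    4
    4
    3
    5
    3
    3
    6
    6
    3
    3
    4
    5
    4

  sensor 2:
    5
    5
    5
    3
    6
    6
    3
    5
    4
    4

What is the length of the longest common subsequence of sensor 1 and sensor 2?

8

One common subsequence of length 8: 5 at sensor 1[2]=sensor 2[2]; then 5 at sensor 1[6]=sensor 2[3]; then 3 at sensor 1[8]=sensor 2[4]; then 6 at sensor 1[9]=sensor 2[5]; then 6 at sensor 1[10]=sensor 2[6]; then 3 at sensor 1[11]=sensor 2[7]; then 4 at sensor 1[13]=sensor 2[9]; then 4 at sensor 1[15]=sensor 2[10]. dp[15][10] = 8 confirms this is the maximum.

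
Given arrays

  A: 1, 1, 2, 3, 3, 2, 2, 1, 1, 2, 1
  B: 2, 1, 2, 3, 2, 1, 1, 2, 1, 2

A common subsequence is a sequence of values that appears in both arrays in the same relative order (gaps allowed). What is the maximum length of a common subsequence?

8

Pick 1 at A[2]=B[2] → 2 at A[3]=B[3] → 3 at A[5]=B[4] → 2 at A[7]=B[5] → 1 at A[8]=B[6] → 1 at A[9]=B[7] → 2 at A[10]=B[8] → 1 at A[11]=B[9]; all 8 values appear in both, in order. Since dp[11][10] = 8, nothing longer is possible.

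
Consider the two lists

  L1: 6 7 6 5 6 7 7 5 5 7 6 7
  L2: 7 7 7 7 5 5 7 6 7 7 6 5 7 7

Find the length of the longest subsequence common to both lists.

Pick 7 (L1 #2, L2 #4); then 5 (L1 #4, L2 #6); then 6 (L1 #5, L2 #8); then 7 (L1 #6, L2 #9); then 7 (L1 #7, L2 #10); then 5 (L1 #9, L2 #12); then 7 (L1 #10, L2 #13); then 7 (L1 #12, L2 #14); all 8 values appear in both, in order. The LCS DP gives dp[12][14] = 8, so this is optimal.

8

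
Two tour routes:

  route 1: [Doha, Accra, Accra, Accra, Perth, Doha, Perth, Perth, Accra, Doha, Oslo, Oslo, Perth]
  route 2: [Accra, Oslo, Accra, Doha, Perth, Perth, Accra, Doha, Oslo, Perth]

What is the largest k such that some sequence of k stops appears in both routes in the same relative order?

9

Taking Accra (route 1 #2, route 2 #1), Accra (route 1 #4, route 2 #3), Doha (route 1 #6, route 2 #4), Perth (route 1 #7, route 2 #5), Perth (route 1 #8, route 2 #6), Accra (route 1 #9, route 2 #7), Doha (route 1 #10, route 2 #8), Oslo (route 1 #12, route 2 #9), Perth (route 1 #13, route 2 #10) gives a common subsequence of length 9. The LCS DP gives dp[13][10] = 9, so this is optimal.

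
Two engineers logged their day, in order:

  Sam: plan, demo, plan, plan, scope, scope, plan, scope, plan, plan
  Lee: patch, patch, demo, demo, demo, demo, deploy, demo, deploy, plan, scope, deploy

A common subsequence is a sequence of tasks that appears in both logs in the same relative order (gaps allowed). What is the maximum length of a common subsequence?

Taking demo (Sam #2, Lee #8), then plan (Sam #4, Lee #10), then scope (Sam #5, Lee #11) gives a common subsequence of length 3. dp[10][12] = 3 confirms this is the maximum.

3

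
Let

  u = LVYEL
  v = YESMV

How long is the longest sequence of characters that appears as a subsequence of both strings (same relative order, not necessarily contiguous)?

2

One common subsequence of length 2: Y (u #3, v #1); then E (u #4, v #2), and the DP table's final entry dp[5][5] is also 2, so no common subsequence is longer.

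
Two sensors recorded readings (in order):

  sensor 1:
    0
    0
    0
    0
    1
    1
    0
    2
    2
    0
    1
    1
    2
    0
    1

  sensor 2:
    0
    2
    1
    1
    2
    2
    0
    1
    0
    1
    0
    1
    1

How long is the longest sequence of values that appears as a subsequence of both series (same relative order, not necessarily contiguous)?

Pick 0 [1,1] → 1 [5,3] → 1 [6,4] → 2 [8,5] → 2 [9,6] → 0 [10,7] → 1 [11,8] → 1 [12,10] → 0 [14,11] → 1 [15,13]; all 10 values appear in both, in order. dp[15][13] = 10 confirms this is the maximum.

10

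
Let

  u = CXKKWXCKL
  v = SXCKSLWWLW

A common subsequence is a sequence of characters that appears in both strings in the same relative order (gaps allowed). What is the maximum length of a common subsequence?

One common subsequence of length 4: C (u #1, v #3), then K (u #3, v #4), then W (u #5, v #8), then L (u #9, v #9), and the DP table's final entry dp[9][10] is also 4, so no common subsequence is longer.

4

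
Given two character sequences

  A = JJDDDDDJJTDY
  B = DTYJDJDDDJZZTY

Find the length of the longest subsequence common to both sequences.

8

Pick J at A[1]=B[4], then J at A[2]=B[6], then D at A[5]=B[7], then D at A[6]=B[8], then D at A[7]=B[9], then J at A[8]=B[10], then T at A[10]=B[13], then Y at A[12]=B[14]; all 8 characters appear in both, in order. The LCS DP gives dp[12][14] = 8, so this is optimal.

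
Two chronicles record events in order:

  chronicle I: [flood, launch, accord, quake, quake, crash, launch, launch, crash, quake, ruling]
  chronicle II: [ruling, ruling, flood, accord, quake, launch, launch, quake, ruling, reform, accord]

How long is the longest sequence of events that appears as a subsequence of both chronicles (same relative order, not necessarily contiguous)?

Pick flood at chronicle I[1]=chronicle II[3], then accord at chronicle I[3]=chronicle II[4], then quake at chronicle I[5]=chronicle II[5], then launch at chronicle I[7]=chronicle II[6], then launch at chronicle I[8]=chronicle II[7], then quake at chronicle I[10]=chronicle II[8], then ruling at chronicle I[11]=chronicle II[9]; all 7 events appear in both, in order. The LCS DP gives dp[11][11] = 7, so this is optimal.

7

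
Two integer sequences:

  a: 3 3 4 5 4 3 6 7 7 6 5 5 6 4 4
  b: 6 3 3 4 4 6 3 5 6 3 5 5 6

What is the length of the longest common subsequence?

Match 3 at a[1]=b[2], 3 at a[2]=b[3], 4 at a[3]=b[4], 4 at a[5]=b[5], 3 at a[6]=b[7], 6 at a[7]=b[9], 5 at a[11]=b[11], 5 at a[12]=b[12], 6 at a[13]=b[13] — 9 values in the same relative order in both, and the DP table's final entry dp[15][13] is also 9, so no common subsequence is longer.

9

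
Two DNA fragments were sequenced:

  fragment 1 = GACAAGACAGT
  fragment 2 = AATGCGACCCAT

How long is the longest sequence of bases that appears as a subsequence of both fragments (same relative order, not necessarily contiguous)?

7

Pick G (fragment 1 #1, fragment 2 #4); then C (fragment 1 #3, fragment 2 #5); then G (fragment 1 #6, fragment 2 #6); then A (fragment 1 #7, fragment 2 #7); then C (fragment 1 #8, fragment 2 #10); then A (fragment 1 #9, fragment 2 #11); then T (fragment 1 #11, fragment 2 #12); all 7 bases appear in both, in order, and the DP table's final entry dp[11][12] is also 7, so no common subsequence is longer.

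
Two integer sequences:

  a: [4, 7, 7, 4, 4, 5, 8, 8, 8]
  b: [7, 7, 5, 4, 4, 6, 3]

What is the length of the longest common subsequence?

4

One common subsequence of length 4: 7 [2,1]; then 7 [3,2]; then 4 [4,4]; then 4 [5,5]. Since dp[9][7] = 4, nothing longer is possible.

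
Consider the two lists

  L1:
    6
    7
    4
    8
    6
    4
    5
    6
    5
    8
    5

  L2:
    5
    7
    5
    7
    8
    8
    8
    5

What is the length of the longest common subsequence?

4

Let dp[i][j] be the LCS length of the first i values of L1 and the first j values of L2. dp[i][j] = dp[i-1][j-1]+1 when the i-th and j-th values match, else max(dp[i-1][j], dp[i][j-1]).
    ·  5  7  5  7  8  8  8  5
 ·  0  0  0  0  0  0  0  0  0
 6  0  0  0  0  0  0  0  0  0
 7  0  0  1  1  1  1  1  1  1
 4  0  0  1  1  1  1  1  1  1
 8  0  0  1  1  1  2  2  2  2
 6  0  0  1  1  1  2  2  2  2
 4  0  0  1  1  1  2  2  2  2
 5  0  1  1  2  2  2  2  2  3
 6  0  1  1  2  2  2  2  2  3
 5  0  1  1  2  2  2  2  2  3
 8  0  1  1  2  2  3  3  3  3
 5  0  1  1  2  2  3  3  3  4
dp[11][8] = 4. One LCS (by backtracking along matches): 7, 8, 8, 5.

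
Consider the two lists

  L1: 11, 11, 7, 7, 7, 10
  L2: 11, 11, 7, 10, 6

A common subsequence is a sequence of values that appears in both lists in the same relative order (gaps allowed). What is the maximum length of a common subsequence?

Let dp[i][j] be the LCS length of the first i values of L1 and the first j values of L2. dp[i][j] = dp[i-1][j-1]+1 when the i-th and j-th values match, else max(dp[i-1][j], dp[i][j-1]).
    · 11 11  7 10  6
 ·  0  0  0  0  0  0
11  0  1  1  1  1  1
11  0  1  2  2  2  2
 7  0  1  2  3  3  3
 7  0  1  2  3  3  3
 7  0  1  2  3  3  3
10  0  1  2  3  4  4
dp[6][5] = 4. One LCS (by backtracking along matches): 11, 11, 7, 10.

4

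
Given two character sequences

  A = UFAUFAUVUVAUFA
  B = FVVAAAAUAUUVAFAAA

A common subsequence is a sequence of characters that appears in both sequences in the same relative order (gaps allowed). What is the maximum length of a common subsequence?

One common subsequence of length 10: F [2,1] → A [3,7] → U [4,8] → A [6,9] → U [7,10] → U [9,11] → V [10,12] → A [11,13] → F [13,14] → A [14,17]. Since dp[14][17] = 10, nothing longer is possible.

10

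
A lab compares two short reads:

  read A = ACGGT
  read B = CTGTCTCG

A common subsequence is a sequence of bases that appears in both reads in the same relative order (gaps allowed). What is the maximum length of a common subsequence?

3

Let dp[i][j] be the LCS length of the first i bases of read A and the first j bases of read B. dp[i][j] = dp[i-1][j-1]+1 when the i-th and j-th bases match, else max(dp[i-1][j], dp[i][j-1]).
    ·  C  T  G  T  C  T  C  G
 ·  0  0  0  0  0  0  0  0  0
 A  0  0  0  0  0  0  0  0  0
 C  0  1  1  1  1  1  1  1  1
 G  0  1  1  2  2  2  2  2  2
 G  0  1  1  2  2  2  2  2  3
 T  0  1  2  2  3  3  3  3  3
dp[5][8] = 3. One LCS (by backtracking along matches): CGG.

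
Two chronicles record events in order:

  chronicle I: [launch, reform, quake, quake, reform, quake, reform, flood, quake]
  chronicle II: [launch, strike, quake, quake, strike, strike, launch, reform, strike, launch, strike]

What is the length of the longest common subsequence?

Taking launch at chronicle I[1]=chronicle II[1]; then quake at chronicle I[3]=chronicle II[3]; then quake at chronicle I[4]=chronicle II[4]; then reform at chronicle I[5]=chronicle II[8] gives a common subsequence of length 4. Since dp[9][11] = 4, nothing longer is possible.

4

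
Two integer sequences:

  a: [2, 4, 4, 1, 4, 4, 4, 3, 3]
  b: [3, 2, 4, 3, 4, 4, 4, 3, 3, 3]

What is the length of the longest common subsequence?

Match 2 [1,2], then 4 [2,3], then 4 [3,5], then 4 [5,6], then 4 [6,7], then 3 [8,9], then 3 [9,10] — 7 values in the same relative order in both, and the DP table's final entry dp[9][10] is also 7, so no common subsequence is longer.

7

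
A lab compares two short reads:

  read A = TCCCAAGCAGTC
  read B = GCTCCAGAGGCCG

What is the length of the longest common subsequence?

Match T (read A #1, read B #3), C (read A #3, read B #4), C (read A #4, read B #5), A (read A #5, read B #6), A (read A #6, read B #8), G (read A #7, read B #10), C (read A #8, read B #12), G (read A #10, read B #13) — 8 bases in the same relative order in both. dp[12][13] = 8 confirms this is the maximum.

8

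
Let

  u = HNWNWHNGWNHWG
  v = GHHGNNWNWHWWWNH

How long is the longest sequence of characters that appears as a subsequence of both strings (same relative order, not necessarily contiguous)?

Pick H (u #1, v #3); then N (u #2, v #6); then W (u #3, v #7); then N (u #4, v #8); then W (u #5, v #9); then H (u #6, v #10); then W (u #9, v #13); then N (u #10, v #14); then H (u #11, v #15); all 9 characters appear in both, in order. Since dp[13][15] = 9, nothing longer is possible.

9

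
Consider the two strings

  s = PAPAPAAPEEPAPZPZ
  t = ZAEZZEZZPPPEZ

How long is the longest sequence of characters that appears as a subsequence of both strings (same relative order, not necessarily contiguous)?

7

Match A (s #7, t #2), E (s #9, t #3), E (s #10, t #6), P (s #11, t #9), P (s #13, t #10), P (s #15, t #11), Z (s #16, t #13) — 7 characters in the same relative order in both. Since dp[16][13] = 7, nothing longer is possible.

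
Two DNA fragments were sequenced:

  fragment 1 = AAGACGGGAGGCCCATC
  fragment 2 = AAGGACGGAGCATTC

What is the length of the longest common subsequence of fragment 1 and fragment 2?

13

One common subsequence of length 13: A [1,1]; then A [2,2]; then G [3,4]; then A [4,5]; then C [5,6]; then G [7,7]; then G [8,8]; then A [9,9]; then G [11,10]; then C [14,11]; then A [15,12]; then T [16,14]; then C [17,15]. dp[17][15] = 13 confirms this is the maximum.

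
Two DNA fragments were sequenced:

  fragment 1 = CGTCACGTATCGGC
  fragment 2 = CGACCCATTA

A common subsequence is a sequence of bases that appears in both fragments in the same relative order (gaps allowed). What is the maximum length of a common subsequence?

6

Let dp[i][j] be the LCS length of the first i bases of fragment 1 and the first j bases of fragment 2. dp[i][j] = dp[i-1][j-1]+1 when the i-th and j-th bases match, else max(dp[i-1][j], dp[i][j-1]).
    ·  C  G  A  C  C  C  A  T  T  A
 ·  0  0  0  0  0  0  0  0  0  0  0
 C  0  1  1  1  1  1  1  1  1  1  1
 G  0  1  2  2  2  2  2  2  2  2  2
 T  0  1  2  2  2  2  2  2  3  3  3
 C  0  1  2  2  3  3  3  3  3  3  3
 A  0  1  2  3  3  3  3  4  4  4  4
 C  0  1  2  3  4  4  4  4  4  4  4
 G  0  1  2  3  4  4  4  4  4  4  4
 T  0  1  2  3  4  4  4  4  5  5  5
 A  0  1  2  3  4  4  4  5  5  5  6
 T  0  1  2  3  4  4  4  5  6  6  6
 C  0  1  2  3  4  5  5  5  6  6  6
 G  0  1  2  3  4  5  5  5  6  6  6
 G  0  1  2  3  4  5  5  5  6  6  6
 C  0  1  2  3  4  5  6  6  6  6  6
dp[14][10] = 6. One LCS (by backtracking along matches): CGCATA.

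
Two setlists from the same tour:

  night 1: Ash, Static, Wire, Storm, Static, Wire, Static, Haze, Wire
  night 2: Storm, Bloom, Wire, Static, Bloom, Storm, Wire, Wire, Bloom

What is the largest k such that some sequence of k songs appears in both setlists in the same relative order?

4

Taking Static at night 1[2]=night 2[4] → Storm at night 1[4]=night 2[6] → Wire at night 1[6]=night 2[7] → Wire at night 1[9]=night 2[8] gives a common subsequence of length 4. The LCS DP gives dp[9][9] = 4, so this is optimal.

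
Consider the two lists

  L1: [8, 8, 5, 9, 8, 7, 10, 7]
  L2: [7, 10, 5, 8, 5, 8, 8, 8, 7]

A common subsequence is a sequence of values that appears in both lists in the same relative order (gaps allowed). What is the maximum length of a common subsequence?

4

Match 8 at L1[1]=L2[6] → 8 at L1[2]=L2[7] → 8 at L1[5]=L2[8] → 7 at L1[8]=L2[9] — 4 values in the same relative order in both. dp[8][9] = 4 confirms this is the maximum.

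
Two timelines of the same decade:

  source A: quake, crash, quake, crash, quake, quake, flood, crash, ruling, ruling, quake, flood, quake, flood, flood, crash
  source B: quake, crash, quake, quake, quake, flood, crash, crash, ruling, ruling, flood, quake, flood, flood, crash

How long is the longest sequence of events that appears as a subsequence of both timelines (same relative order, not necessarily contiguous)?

14

Match quake [1,1], then crash [2,2], then quake [3,3], then quake [5,4], then quake [6,5], then flood [7,6], then crash [8,8], then ruling [9,9], then ruling [10,10], then flood [12,11], then quake [13,12], then flood [14,13], then flood [15,14], then crash [16,15] — 14 events in the same relative order in both. The LCS DP gives dp[16][15] = 14, so this is optimal.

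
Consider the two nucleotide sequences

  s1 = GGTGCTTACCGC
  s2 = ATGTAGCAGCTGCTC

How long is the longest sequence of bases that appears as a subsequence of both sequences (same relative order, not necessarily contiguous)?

Match G at s1[2]=s2[3], T at s1[3]=s2[4], G at s1[4]=s2[6], C at s1[5]=s2[7], A at s1[8]=s2[8], C at s1[9]=s2[10], C at s1[10]=s2[13], C at s1[12]=s2[15] — 8 bases in the same relative order in both. dp[12][15] = 8 confirms this is the maximum.

8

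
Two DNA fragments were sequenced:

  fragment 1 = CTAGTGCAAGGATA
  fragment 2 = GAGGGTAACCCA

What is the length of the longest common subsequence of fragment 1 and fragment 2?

Taking A [3,2], then G [4,5], then T [5,6], then A [8,7], then A [9,8], then A [14,12] gives a common subsequence of length 6. Since dp[14][12] = 6, nothing longer is possible.

6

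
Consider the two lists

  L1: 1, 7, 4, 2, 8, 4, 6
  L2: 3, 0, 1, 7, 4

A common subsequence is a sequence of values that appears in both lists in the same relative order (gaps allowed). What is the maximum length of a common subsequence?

3

Let dp[i][j] be the LCS length of the first i values of L1 and the first j values of L2. dp[i][j] = dp[i-1][j-1]+1 when the i-th and j-th values match, else max(dp[i-1][j], dp[i][j-1]).
    ·  3  0  1  7  4
 ·  0  0  0  0  0  0
 1  0  0  0  1  1  1
 7  0  0  0  1  2  2
 4  0  0  0  1  2  3
 2  0  0  0  1  2  3
 8  0  0  0  1  2  3
 4  0  0  0  1  2  3
 6  0  0  0  1  2  3
dp[7][5] = 3. One LCS (by backtracking along matches): 1, 7, 4.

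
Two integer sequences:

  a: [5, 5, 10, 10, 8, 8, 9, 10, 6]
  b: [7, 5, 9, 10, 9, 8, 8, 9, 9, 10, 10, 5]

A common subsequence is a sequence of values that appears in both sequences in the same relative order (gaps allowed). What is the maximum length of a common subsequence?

Let dp[i][j] be the LCS length of the first i values of a and the first j values of b. dp[i][j] = dp[i-1][j-1]+1 when the i-th and j-th values match, else max(dp[i-1][j], dp[i][j-1]).
    ·  7  5  9 10  9  8  8  9  9 10 10  5
 ·  0  0  0  0  0  0  0  0  0  0  0  0  0
 5  0  0  1  1  1  1  1  1  1  1  1  1  1
 5  0  0  1  1  1  1  1  1  1  1  1  1  2
10  0  0  1  1  2  2  2  2  2  2  2  2  2
10  0  0  1  1  2  2  2  2  2  2  3  3  3
 8  0  0  1  1  2  2  3  3  3  3  3  3  3
 8  0  0  1  1  2  2  3  4  4  4  4  4  4
 9  0  0  1  2  2  3  3  4  5  5  5  5  5
10  0  0  1  2  3  3  3  4  5  5  6  6  6
 6  0  0  1  2  3  3  3  4  5  5  6  6  6
dp[9][12] = 6. One LCS (by backtracking along matches): 5, 10, 8, 8, 9, 10.

6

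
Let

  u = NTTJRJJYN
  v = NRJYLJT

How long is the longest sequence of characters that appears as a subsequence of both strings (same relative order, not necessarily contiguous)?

4

Let dp[i][j] be the LCS length of the first i characters of u and the first j characters of v. dp[i][j] = dp[i-1][j-1]+1 when the i-th and j-th characters match, else max(dp[i-1][j], dp[i][j-1]).
    ·  N  R  J  Y  L  J  T
 ·  0  0  0  0  0  0  0  0
 N  0  1  1  1  1  1  1  1
 T  0  1  1  1  1  1  1  2
 T  0  1  1  1  1  1  1  2
 J  0  1  1  2  2  2  2  2
 R  0  1  2  2  2  2  2  2
 J  0  1  2  3  3  3  3  3
 J  0  1  2  3  3  3  4  4
 Y  0  1  2  3  4  4  4  4
 N  0  1  2  3  4  4  4  4
dp[9][7] = 4. One LCS (by backtracking along matches): NRJJ.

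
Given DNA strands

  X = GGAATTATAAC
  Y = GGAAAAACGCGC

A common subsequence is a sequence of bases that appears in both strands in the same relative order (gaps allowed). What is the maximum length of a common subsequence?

8

Pick G (X #1, Y #1), G (X #2, Y #2), A (X #3, Y #3), A (X #4, Y #4), A (X #7, Y #5), A (X #9, Y #6), A (X #10, Y #7), C (X #11, Y #12); all 8 bases appear in both, in order, and the DP table's final entry dp[11][12] is also 8, so no common subsequence is longer.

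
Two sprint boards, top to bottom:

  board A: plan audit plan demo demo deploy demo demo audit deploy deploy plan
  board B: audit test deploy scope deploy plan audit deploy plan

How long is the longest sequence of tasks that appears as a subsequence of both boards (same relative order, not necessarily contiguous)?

5

One common subsequence of length 5: audit at board A[2]=board B[1]; then plan at board A[3]=board B[6]; then audit at board A[9]=board B[7]; then deploy at board A[11]=board B[8]; then plan at board A[12]=board B[9]. The LCS DP gives dp[12][9] = 5, so this is optimal.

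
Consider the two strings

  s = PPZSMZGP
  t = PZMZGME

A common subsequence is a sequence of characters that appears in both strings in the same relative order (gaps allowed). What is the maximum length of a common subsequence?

5

Pick P (s #2, t #1) → Z (s #3, t #2) → M (s #5, t #3) → Z (s #6, t #4) → G (s #7, t #5); all 5 characters appear in both, in order, and the DP table's final entry dp[8][7] is also 5, so no common subsequence is longer.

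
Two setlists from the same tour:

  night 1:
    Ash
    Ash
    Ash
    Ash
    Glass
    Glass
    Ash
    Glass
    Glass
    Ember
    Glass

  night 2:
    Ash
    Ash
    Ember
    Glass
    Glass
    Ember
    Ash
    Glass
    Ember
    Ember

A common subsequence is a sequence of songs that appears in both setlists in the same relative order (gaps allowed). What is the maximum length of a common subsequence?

Taking Ash (night 1 #1, night 2 #1); then Ash (night 1 #2, night 2 #2); then Glass (night 1 #5, night 2 #4); then Glass (night 1 #6, night 2 #5); then Ash (night 1 #7, night 2 #7); then Glass (night 1 #8, night 2 #8); then Ember (night 1 #10, night 2 #10) gives a common subsequence of length 7. Since dp[11][10] = 7, nothing longer is possible.

7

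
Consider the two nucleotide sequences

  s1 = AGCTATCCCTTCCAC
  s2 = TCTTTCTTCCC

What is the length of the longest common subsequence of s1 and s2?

Match C (s1 #3, s2 #2) → T (s1 #4, s2 #4) → T (s1 #6, s2 #5) → C (s1 #9, s2 #6) → T (s1 #10, s2 #7) → T (s1 #11, s2 #8) → C (s1 #12, s2 #9) → C (s1 #13, s2 #10) → C (s1 #15, s2 #11) — 9 bases in the same relative order in both, and the DP table's final entry dp[15][11] is also 9, so no common subsequence is longer.

9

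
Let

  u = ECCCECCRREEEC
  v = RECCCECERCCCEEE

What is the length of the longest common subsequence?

Pick E at u[1]=v[2]; then C at u[2]=v[4]; then C at u[3]=v[5]; then C at u[4]=v[7]; then E at u[5]=v[8]; then C at u[6]=v[11]; then C at u[7]=v[12]; then E at u[10]=v[13]; then E at u[11]=v[14]; then E at u[12]=v[15]; all 10 characters appear in both, in order, and the DP table's final entry dp[13][15] is also 10, so no common subsequence is longer.

10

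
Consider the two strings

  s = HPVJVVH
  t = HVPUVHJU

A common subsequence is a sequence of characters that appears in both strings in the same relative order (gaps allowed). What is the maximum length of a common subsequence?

4

Let dp[i][j] be the LCS length of the first i characters of s and the first j characters of t. dp[i][j] = dp[i-1][j-1]+1 when the i-th and j-th characters match, else max(dp[i-1][j], dp[i][j-1]).
    ·  H  V  P  U  V  H  J  U
 ·  0  0  0  0  0  0  0  0  0
 H  0  1  1  1  1  1  1  1  1
 P  0  1  1  2  2  2  2  2  2
 V  0  1  2  2  2  3  3  3  3
 J  0  1  2  2  2  3  3  4  4
 V  0  1  2  2  2  3  3  4  4
 V  0  1  2  2  2  3  3  4  4
 H  0  1  2  2  2  3  4  4  4
dp[7][8] = 4. One LCS (by backtracking along matches): HPVJ.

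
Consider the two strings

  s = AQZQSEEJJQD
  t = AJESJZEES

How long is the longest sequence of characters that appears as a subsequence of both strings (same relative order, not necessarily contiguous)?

Let dp[i][j] be the LCS length of the first i characters of s and the first j characters of t. dp[i][j] = dp[i-1][j-1]+1 when the i-th and j-th characters match, else max(dp[i-1][j], dp[i][j-1]).
    ·  A  J  E  S  J  Z  E  E  S
 ·  0  0  0  0  0  0  0  0  0  0
 A  0  1  1  1  1  1  1  1  1  1
 Q  0  1  1  1  1  1  1  1  1  1
 Z  0  1  1  1  1  1  2  2  2  2
 Q  0  1  1  1  1  1  2  2  2  2
 S  0  1  1  1  2  2  2  2  2  3
 E  0  1  1  2  2  2  2  3  3  3
 E  0  1  1  2  2  2  2  3  4  4
 J  0  1  2  2  2  3  3  3  4  4
 J  0  1  2  2  2  3  3  3  4  4
 Q  0  1  2  2  2  3  3  3  4  4
 D  0  1  2  2  2  3  3  3  4  4
dp[11][9] = 4. One LCS (by backtracking along matches): AZEE.

4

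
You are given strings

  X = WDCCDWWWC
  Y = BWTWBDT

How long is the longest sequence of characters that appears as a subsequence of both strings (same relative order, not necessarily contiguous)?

Match W [1,4], then D [2,6] — 2 characters in the same relative order in both. Since dp[9][7] = 2, nothing longer is possible.

2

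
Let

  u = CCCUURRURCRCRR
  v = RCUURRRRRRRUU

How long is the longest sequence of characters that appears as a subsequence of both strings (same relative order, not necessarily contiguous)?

9

Taking C (u #3, v #2), then U (u #4, v #3), then U (u #5, v #4), then R (u #6, v #6), then R (u #7, v #7), then R (u #9, v #8), then R (u #11, v #9), then R (u #13, v #10), then R (u #14, v #11) gives a common subsequence of length 9. Since dp[14][13] = 9, nothing longer is possible.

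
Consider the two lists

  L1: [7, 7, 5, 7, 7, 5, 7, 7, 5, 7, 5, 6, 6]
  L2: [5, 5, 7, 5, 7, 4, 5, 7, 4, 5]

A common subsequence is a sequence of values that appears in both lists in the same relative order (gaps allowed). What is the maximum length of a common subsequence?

7

Match 5 [3,2] → 7 [5,3] → 5 [6,4] → 7 [7,5] → 5 [9,7] → 7 [10,8] → 5 [11,10] — 7 values in the same relative order in both, and the DP table's final entry dp[13][10] is also 7, so no common subsequence is longer.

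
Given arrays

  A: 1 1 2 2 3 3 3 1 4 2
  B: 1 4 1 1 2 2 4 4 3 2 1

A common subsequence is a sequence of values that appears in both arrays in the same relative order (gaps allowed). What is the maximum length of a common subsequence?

Pick 1 [1,3], then 1 [2,4], then 2 [3,5], then 2 [4,6], then 3 [5,9], then 1 [8,11]; all 6 values appear in both, in order, and the DP table's final entry dp[10][11] is also 6, so no common subsequence is longer.

6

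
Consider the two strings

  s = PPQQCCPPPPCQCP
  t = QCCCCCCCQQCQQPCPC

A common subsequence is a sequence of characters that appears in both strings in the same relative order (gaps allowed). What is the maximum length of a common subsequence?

7

Taking Q [3,1], C [5,7], C [6,8], C [11,11], Q [12,13], C [13,15], P [14,16] gives a common subsequence of length 7. Since dp[14][17] = 7, nothing longer is possible.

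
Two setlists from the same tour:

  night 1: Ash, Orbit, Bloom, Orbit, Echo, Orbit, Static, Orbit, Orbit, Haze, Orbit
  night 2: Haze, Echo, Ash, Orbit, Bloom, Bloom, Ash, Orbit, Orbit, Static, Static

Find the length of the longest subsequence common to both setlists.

One common subsequence of length 6: Ash (night 1 #1, night 2 #3); then Orbit (night 1 #2, night 2 #4); then Bloom (night 1 #3, night 2 #6); then Orbit (night 1 #4, night 2 #8); then Orbit (night 1 #6, night 2 #9); then Static (night 1 #7, night 2 #11). dp[11][11] = 6 confirms this is the maximum.

6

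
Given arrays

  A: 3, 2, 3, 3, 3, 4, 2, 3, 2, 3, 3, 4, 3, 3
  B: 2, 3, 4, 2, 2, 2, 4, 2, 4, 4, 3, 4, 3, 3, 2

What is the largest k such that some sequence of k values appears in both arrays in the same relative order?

Match 2 [2,1], then 3 [5,2], then 4 [6,3], then 2 [7,6], then 2 [9,8], then 3 [11,11], then 4 [12,12], then 3 [13,13], then 3 [14,14] — 9 values in the same relative order in both. The LCS DP gives dp[14][15] = 9, so this is optimal.

9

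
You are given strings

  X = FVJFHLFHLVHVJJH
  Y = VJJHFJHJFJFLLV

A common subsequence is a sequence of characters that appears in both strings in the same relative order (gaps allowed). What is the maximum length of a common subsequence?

7

Pick V (X #2, Y #1); then J (X #3, Y #3); then F (X #4, Y #5); then H (X #5, Y #7); then L (X #6, Y #12); then L (X #9, Y #13); then V (X #12, Y #14); all 7 characters appear in both, in order. Since dp[15][14] = 7, nothing longer is possible.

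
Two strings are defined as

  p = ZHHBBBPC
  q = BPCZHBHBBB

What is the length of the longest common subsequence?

Pick Z at p[1]=q[4], then H at p[2]=q[5], then H at p[3]=q[7], then B at p[4]=q[8], then B at p[5]=q[9], then B at p[6]=q[10]; all 6 characters appear in both, in order, and the DP table's final entry dp[8][10] is also 6, so no common subsequence is longer.

6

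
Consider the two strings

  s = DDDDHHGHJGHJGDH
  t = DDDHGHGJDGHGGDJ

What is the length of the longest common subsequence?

Pick D at s[2]=t[1], D at s[3]=t[2], D at s[4]=t[3], H at s[5]=t[4], H at s[6]=t[6], G at s[7]=t[7], J at s[9]=t[8], G at s[10]=t[10], H at s[11]=t[11], G at s[13]=t[13], D at s[14]=t[14]; all 11 characters appear in both, in order. Since dp[15][15] = 11, nothing longer is possible.

11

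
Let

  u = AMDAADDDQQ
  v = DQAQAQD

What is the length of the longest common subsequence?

4

Let dp[i][j] be the LCS length of the first i characters of u and the first j characters of v. dp[i][j] = dp[i-1][j-1]+1 when the i-th and j-th characters match, else max(dp[i-1][j], dp[i][j-1]).
    ·  D  Q  A  Q  A  Q  D
 ·  0  0  0  0  0  0  0  0
 A  0  0  0  1  1  1  1  1
 M  0  0  0  1  1  1  1  1
 D  0  1  1  1  1  1  1  2
 A  0  1  1  2  2  2  2  2
 A  0  1  1  2  2  3  3  3
 D  0  1  1  2  2  3  3  4
 D  0  1  1  2  2  3  3  4
 D  0  1  1  2  2  3  3  4
 Q  0  1  2  2  3  3  4  4
 Q  0  1  2  2  3  3  4  4
dp[10][7] = 4. One LCS (by backtracking along matches): DAAD.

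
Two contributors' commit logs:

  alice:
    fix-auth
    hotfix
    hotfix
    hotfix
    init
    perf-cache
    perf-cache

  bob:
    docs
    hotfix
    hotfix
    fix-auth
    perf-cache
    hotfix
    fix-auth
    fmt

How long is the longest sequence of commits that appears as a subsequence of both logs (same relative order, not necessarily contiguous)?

Taking hotfix at alice[2]=bob[2], hotfix at alice[3]=bob[3], hotfix at alice[4]=bob[6] gives a common subsequence of length 3. The LCS DP gives dp[7][8] = 3, so this is optimal.

3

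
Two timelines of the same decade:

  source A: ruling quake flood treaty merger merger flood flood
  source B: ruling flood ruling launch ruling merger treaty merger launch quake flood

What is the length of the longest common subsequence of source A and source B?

5

Taking ruling (source A #1, source B #1); then flood (source A #3, source B #2); then treaty (source A #4, source B #7); then merger (source A #5, source B #8); then flood (source A #8, source B #11) gives a common subsequence of length 5. Since dp[8][11] = 5, nothing longer is possible.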